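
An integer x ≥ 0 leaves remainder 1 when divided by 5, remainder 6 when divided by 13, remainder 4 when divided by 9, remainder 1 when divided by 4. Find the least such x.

2281

Combine the congruences pairwise.
From x ≡ 1 (mod 5) write x = 1 + 5t. Substituting into x ≡ 6 (mod 13) gives 5t ≡ 5 (mod 13), and since 5⁻¹ ≡ 8 (mod 13), t ≡ 1. Hence x ≡ 1 + 5·1 = 6 (mod 65).
From x ≡ 6 (mod 65) write x = 6 + 65t. Substituting into x ≡ 4 (mod 9) gives 65t ≡ 7 (mod 9), and since 2⁻¹ ≡ 5 (mod 9), t ≡ 8. Hence x ≡ 6 + 65·8 = 526 (mod 585).
From x ≡ 526 (mod 585) write x = 526 + 585t. Substituting into x ≡ 1 (mod 4) gives 585t ≡ 3 (mod 4), and since 1⁻¹ ≡ 1 (mod 4), t ≡ 3. Hence x ≡ 526 + 585·3 = 2281 (mod 2340).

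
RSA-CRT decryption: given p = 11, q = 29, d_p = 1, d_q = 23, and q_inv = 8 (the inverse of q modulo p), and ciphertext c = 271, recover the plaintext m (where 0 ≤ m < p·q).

m₁ = c^(d_p) mod p: c ≡ 7 (mod 11), and 7^1 mod 11 = 7.
m₂ = c^(d_q) mod q: c ≡ 10 (mod 29), and 10^23 mod 29 = 11.
h = q_inv·(m₁ − m₂) mod p = 8·(7 − 11) mod 11 = 1.
m = m₂ + h·q = 11 + 1·29 = 40.

40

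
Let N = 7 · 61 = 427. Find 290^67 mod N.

Mod 7: 290 ≡ 3; by Fermat, exponent reduces to 67 mod 6 = 1; 3^1 ≡ 3 (mod 7).
Mod 61: 290 ≡ 46; by Fermat, exponent reduces to 67 mod 60 = 7; 46^7 ≡ 39 (mod 61).
Combine by CRT: x ≡ 3 (mod 7), x ≡ 39 (mod 61) ⇒ x ≡ 283 (mod 427).

283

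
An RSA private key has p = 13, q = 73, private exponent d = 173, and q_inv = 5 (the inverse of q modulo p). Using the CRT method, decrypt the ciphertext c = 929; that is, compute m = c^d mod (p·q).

d_p = d mod (p−1) = 173 mod 12 = 5; d_q = d mod (q−1) = 29.
m₁ = c^(d_p) mod p: c ≡ 6 (mod 13), and 6^5 mod 13 = 2.
m₂ = c^(d_q) mod q: c ≡ 53 (mod 73), and 53^29 mod 73 = 40.
h = q_inv·(m₁ − m₂) mod p = 5·(2 − 40) mod 13 = 5.
m = m₂ + h·q = 40 + 5·73 = 405.

405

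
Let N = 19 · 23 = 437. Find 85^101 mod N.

Mod 19: 85 ≡ 9; by Fermat, exponent reduces to 101 mod 18 = 11; 9^11 ≡ 5 (mod 19).
Mod 23: 85 ≡ 16; by Fermat, exponent reduces to 101 mod 22 = 13; 16^13 ≡ 3 (mod 23).
Combine by CRT: x ≡ 5 (mod 19), x ≡ 3 (mod 23) ⇒ x ≡ 233 (mod 437).

233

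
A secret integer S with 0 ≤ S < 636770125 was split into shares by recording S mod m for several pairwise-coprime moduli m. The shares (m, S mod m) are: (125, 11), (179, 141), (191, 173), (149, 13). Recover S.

68696761

The moduli are pairwise coprime; N = 125·179·191·149 = 636770125.
N/125 = 5094161; 5094161 ≡ 36 (mod 125); 36·66 ≡ 1, so inverse 66.
N/179 = 3557375; 3557375 ≡ 108 (mod 179); 108·121 ≡ 1, so inverse 121.
N/191 = 3333875; 3333875 ≡ 161 (mod 191); 161·70 ≡ 1, so inverse 70.
N/149 = 4273625; 4273625 ≡ 7 (mod 149); 7·64 ≡ 1, so inverse 64.
S ≡ 11·5094161·66 + 141·3557375·121 + 173·3333875·70 + 13·4273625·64 = 108319618011.
108319618011 mod 636770125 = 68696761.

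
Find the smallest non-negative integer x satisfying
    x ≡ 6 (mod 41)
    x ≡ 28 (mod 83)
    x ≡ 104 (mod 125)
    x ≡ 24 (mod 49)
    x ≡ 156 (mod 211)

The moduli are pairwise coprime; N = 41·83·125·49·211 = 4397952125.
N/41 = 107267125; 107267125 ≡ 14 (mod 41); 14·3 ≡ 1, so inverse 3.
N/83 = 52987375; 52987375 ≡ 9 (mod 83); 9·37 ≡ 1, so inverse 37.
N/125 = 35183617; 35183617 ≡ 117 (mod 125); 117·78 ≡ 1, so inverse 78.
N/49 = 89754125; 89754125 ≡ 41 (mod 49); 41·6 ≡ 1, so inverse 6.
N/211 = 20843375; 20843375 ≡ 162 (mod 211); 162·155 ≡ 1, so inverse 155.
x ≡ 6·107267125·3 + 28·52987375·37 + 104·35183617·78 + 24·89754125·6 + 156·20843375·155 = 859152631354.
859152631354 mod 4397952125 = 1551966979.

1551966979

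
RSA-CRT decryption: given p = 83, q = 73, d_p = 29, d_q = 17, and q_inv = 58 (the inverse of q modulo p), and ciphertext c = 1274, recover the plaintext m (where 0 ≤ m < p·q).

618

m₁ = c^(d_p) mod p: c ≡ 29 (mod 83), and 29^29 mod 83 = 37.
m₂ = c^(d_q) mod q: c ≡ 33 (mod 73), and 33^17 mod 73 = 34.
h = q_inv·(m₁ − m₂) mod p = 58·(37 − 34) mod 83 = 8.
m = m₂ + h·q = 34 + 8·73 = 618.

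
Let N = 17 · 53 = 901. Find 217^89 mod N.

Mod 17: 217 ≡ 13; by Fermat, exponent reduces to 89 mod 16 = 9; 13^9 ≡ 13 (mod 17).
Mod 53: 217 ≡ 5; by Fermat, exponent reduces to 89 mod 52 = 37; 5^37 ≡ 33 (mod 53).
Combine by CRT: x ≡ 13 (mod 17), x ≡ 33 (mod 53) ⇒ x ≡ 404 (mod 901).

404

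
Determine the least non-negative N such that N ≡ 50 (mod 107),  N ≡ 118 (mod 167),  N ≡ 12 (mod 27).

197679

The moduli are pairwise coprime; M = 107·167·27 = 482463.
M/107 = 4509; 4509 ≡ 15 (mod 107); 15·50 ≡ 1, so inverse 50.
M/167 = 2889; 2889 ≡ 50 (mod 167); 50·157 ≡ 1, so inverse 157.
M/27 = 17869; 17869 ≡ 22 (mod 27); 22·16 ≡ 1, so inverse 16.
N ≡ 50·4509·50 + 118·2889·157 + 12·17869·16 = 68224962.
68224962 mod 482463 = 197679.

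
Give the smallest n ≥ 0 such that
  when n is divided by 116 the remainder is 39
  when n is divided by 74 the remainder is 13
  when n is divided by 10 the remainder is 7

14887

gcd(116, 74) = 2 and 2 | (13 − 39), so the pair is consistent; merging gives n ≡ 2011 (mod 4292), where 4292 = lcm(116, 74).
gcd(4292, 10) = 2 and 2 | (7 − 2011), so the pair is consistent; merging gives n ≡ 14887 (mod 21460), where 21460 = lcm(4292, 10).
The solution is unique modulo lcm(116, 74, 10) = 21460.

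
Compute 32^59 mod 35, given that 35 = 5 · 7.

23

Mod 5: 32 ≡ 2; by Fermat, exponent reduces to 59 mod 4 = 3; 2^3 ≡ 3 (mod 5).
Mod 7: 32 ≡ 4; by Fermat, exponent reduces to 59 mod 6 = 5; 4^5 ≡ 2 (mod 7).
Combine by CRT: x ≡ 3 (mod 5), x ≡ 2 (mod 7) ⇒ x ≡ 23 (mod 35).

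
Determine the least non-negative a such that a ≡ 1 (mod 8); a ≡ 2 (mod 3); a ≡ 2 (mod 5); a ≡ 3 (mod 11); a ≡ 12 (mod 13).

The moduli are pairwise coprime; N = 8·3·5·11·13 = 17160.
N/8 = 2145; 2145 ≡ 1 (mod 8), inverse 1.
N/3 = 5720; 5720 ≡ 2 (mod 3); 2·2 ≡ 1, so inverse 2.
N/5 = 3432; 3432 ≡ 2 (mod 5); 2·3 ≡ 1, so inverse 3.
N/11 = 1560; 1560 ≡ 9 (mod 11); 9·5 ≡ 1, so inverse 5.
N/13 = 1320; 1320 ≡ 7 (mod 13); 7·2 ≡ 1, so inverse 2.
a ≡ 1·2145·1 + 2·5720·2 + 2·3432·3 + 3·1560·5 + 12·1320·2 = 100697.
100697 mod 17160 = 14897.

14897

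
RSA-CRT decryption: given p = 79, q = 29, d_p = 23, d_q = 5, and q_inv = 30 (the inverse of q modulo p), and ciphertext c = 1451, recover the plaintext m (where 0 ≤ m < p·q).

m₁ = c^(d_p) mod p: c ≡ 29 (mod 79), and 29^23 mod 79 = 37.
m₂ = c^(d_q) mod q: c ≡ 1 (mod 29), and 1^5 mod 29 = 1.
h = q_inv·(m₁ − m₂) mod p = 30·(37 − 1) mod 79 = 53.
m = m₂ + h·q = 1 + 53·29 = 1538.

1538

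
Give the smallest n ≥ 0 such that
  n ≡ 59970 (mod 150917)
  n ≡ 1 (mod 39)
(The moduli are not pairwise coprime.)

361804

Combine the congruences pairwise.
gcd(150917, 39) = 13 and 13 | (1 − 59970), so the pair is consistent; merging gives n ≡ 361804 (mod 452751), where 452751 = lcm(150917, 39).
The solution is unique modulo lcm(150917, 39) = 452751.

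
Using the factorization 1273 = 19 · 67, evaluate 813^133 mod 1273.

545

Mod 19: 813 ≡ 15; by Fermat, exponent reduces to 133 mod 18 = 7; 15^7 ≡ 13 (mod 19).
Mod 67: 813 ≡ 9; by Fermat, exponent reduces to 133 mod 66 = 1; 9^1 ≡ 9 (mod 67).
Combine by CRT: x ≡ 13 (mod 19), x ≡ 9 (mod 67) ⇒ x ≡ 545 (mod 1273).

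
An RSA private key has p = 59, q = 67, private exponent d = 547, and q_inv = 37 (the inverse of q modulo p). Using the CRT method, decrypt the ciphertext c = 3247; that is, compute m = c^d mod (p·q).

1604

d_p = d mod (p−1) = 547 mod 58 = 25; d_q = d mod (q−1) = 19.
m₁ = c^(d_p) mod p: c ≡ 2 (mod 59), and 2^25 mod 59 = 11.
m₂ = c^(d_q) mod q: c ≡ 31 (mod 67), and 31^19 mod 67 = 63.
h = q_inv·(m₁ − m₂) mod p = 37·(11 − 63) mod 59 = 23.
m = m₂ + h·q = 63 + 23·67 = 1604.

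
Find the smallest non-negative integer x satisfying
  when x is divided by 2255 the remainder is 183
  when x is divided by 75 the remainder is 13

24988

Combine the congruences pairwise.
gcd(2255, 75) = 5 and 5 | (13 − 183), so the pair is consistent; merging gives x ≡ 24988 (mod 33825), where 33825 = lcm(2255, 75).
The solution is unique modulo lcm(2255, 75) = 33825.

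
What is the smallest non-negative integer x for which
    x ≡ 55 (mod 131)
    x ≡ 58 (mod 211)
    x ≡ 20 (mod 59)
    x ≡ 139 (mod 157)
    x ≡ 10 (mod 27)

The moduli are pairwise coprime; N = 131·211·59·157·27 = 6913041741.
N/131 = 52771311; 52771311 ≡ 57 (mod 131); 57·23 ≡ 1, so inverse 23.
N/211 = 32763231; 32763231 ≡ 206 (mod 211); 206·42 ≡ 1, so inverse 42.
N/59 = 117170199; 117170199 ≡ 34 (mod 59); 34·33 ≡ 1, so inverse 33.
N/157 = 44032113; 44032113 ≡ 50 (mod 157); 50·22 ≡ 1, so inverse 22.
N/27 = 256038583; 256038583 ≡ 13 (mod 27); 13·25 ≡ 1, so inverse 25.
x ≡ 55·52771311·23 + 58·32763231·42 + 20·117170199·33 + 139·44032113·22 + 10·256038583·25 = 422559117775.
422559117775 mod 6913041741 = 863571574.

863571574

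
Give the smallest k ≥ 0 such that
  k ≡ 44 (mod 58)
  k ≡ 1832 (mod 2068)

30784

gcd(58, 2068) = 2 and 2 | (1832 − 44), so the pair is consistent; merging gives k ≡ 30784 (mod 59972), where 59972 = lcm(58, 2068).
The solution is unique modulo lcm(58, 2068) = 59972.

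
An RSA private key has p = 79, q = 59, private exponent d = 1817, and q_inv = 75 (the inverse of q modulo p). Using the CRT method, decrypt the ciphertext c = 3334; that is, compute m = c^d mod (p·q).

1690

d_p = d mod (p−1) = 1817 mod 78 = 23; d_q = d mod (q−1) = 19.
m₁ = c^(d_p) mod p: c ≡ 16 (mod 79), and 16^23 mod 79 = 31.
m₂ = c^(d_q) mod q: c ≡ 30 (mod 59), and 30^19 mod 59 = 38.
h = q_inv·(m₁ − m₂) mod p = 75·(31 − 38) mod 79 = 28.
m = m₂ + h·q = 38 + 28·59 = 1690.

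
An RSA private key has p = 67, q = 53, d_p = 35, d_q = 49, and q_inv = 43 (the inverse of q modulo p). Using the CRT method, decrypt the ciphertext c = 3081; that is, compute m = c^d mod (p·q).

1607

m₁ = c^(d_p) mod p: c ≡ 66 (mod 67), and 66^35 mod 67 = 66.
m₂ = c^(d_q) mod q: c ≡ 7 (mod 53), and 7^49 mod 53 = 17.
h = q_inv·(m₁ − m₂) mod p = 43·(66 − 17) mod 67 = 30.
m = m₂ + h·q = 17 + 30·53 = 1607.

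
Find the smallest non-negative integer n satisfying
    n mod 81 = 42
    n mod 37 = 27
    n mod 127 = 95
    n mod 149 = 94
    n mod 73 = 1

10850721

The moduli are pairwise coprime; M = 81·37·127·149·73 = 4139992863.
M/81 = 51111023; 51111023 ≡ 23 (mod 81); 23·74 ≡ 1, so inverse 74.
M/37 = 111891699; 111891699 ≡ 36 (mod 37); 36·36 ≡ 1, so inverse 36.
M/127 = 32598369; 32598369 ≡ 9 (mod 127); 9·113 ≡ 1, so inverse 113.
M/149 = 27785187; 27785187 ≡ 114 (mod 149); 114·17 ≡ 1, so inverse 17.
M/73 = 56712231; 56712231 ≡ 64 (mod 73); 64·8 ≡ 1, so inverse 8.
n ≡ 42·51111023·74 + 27·111891699·36 + 95·32598369·113 + 94·27785187·17 + 1·56712231·8 = 662409708801.
662409708801 mod 4139992863 = 10850721.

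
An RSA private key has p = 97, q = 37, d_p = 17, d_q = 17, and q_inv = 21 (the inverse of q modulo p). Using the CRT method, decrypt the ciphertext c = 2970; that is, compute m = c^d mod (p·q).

26

m₁ = c^(d_p) mod p: c ≡ 60 (mod 97), and 60^17 mod 97 = 26.
m₂ = c^(d_q) mod q: c ≡ 10 (mod 37), and 10^17 mod 37 = 26.
h = q_inv·(m₁ − m₂) mod p = 21·(26 − 26) mod 97 = 0.
m = m₂ + h·q = 26 + 0·37 = 26.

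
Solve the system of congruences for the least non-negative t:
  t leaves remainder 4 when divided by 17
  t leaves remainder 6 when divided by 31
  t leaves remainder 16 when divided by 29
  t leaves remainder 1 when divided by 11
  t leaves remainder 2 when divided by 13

1851202

The moduli are pairwise coprime; N = 17·31·29·11·13 = 2185469.
N/17 = 128557; 128557 ≡ 3 (mod 17); 3·6 ≡ 1, so inverse 6.
N/31 = 70499; 70499 ≡ 5 (mod 31); 5·25 ≡ 1, so inverse 25.
N/29 = 75361; 75361 ≡ 19 (mod 29); 19·26 ≡ 1, so inverse 26.
N/11 = 198679; 198679 ≡ 8 (mod 11); 8·7 ≡ 1, so inverse 7.
N/13 = 168113; 168113 ≡ 10 (mod 13); 10·4 ≡ 1, so inverse 4.
t ≡ 4·128557·6 + 6·70499·25 + 16·75361·26 + 1·198679·7 + 2·168113·4 = 47746051.
47746051 mod 2185469 = 1851202.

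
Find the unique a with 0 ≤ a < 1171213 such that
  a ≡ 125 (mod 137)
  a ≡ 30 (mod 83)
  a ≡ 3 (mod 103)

911038

Combine the congruences pairwise.
From a ≡ 125 (mod 137) write a = 125 + 137t. Substituting into a ≡ 30 (mod 83) gives 137t ≡ 71 (mod 83), and since 54⁻¹ ≡ 20 (mod 83), t ≡ 9. Hence a ≡ 125 + 137·9 = 1358 (mod 11371).
From a ≡ 1358 (mod 11371) write a = 1358 + 11371t. Substituting into a ≡ 3 (mod 103) gives 11371t ≡ 87 (mod 103), and since 41⁻¹ ≡ 98 (mod 103), t ≡ 80. Hence a ≡ 1358 + 11371·80 = 911038 (mod 1171213).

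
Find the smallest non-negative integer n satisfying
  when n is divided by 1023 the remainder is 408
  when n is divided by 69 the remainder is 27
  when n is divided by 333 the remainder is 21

gcd(1023, 69) = 3 and 3 | (27 − 408), so the pair is consistent; merging gives n ≡ 3477 (mod 23529), where 23529 = lcm(1023, 69).
gcd(23529, 333) = 3 and 3 | (21 − 3477), so the pair is consistent; merging gives n ≡ 991695 (mod 2611719), where 2611719 = lcm(23529, 333).
The solution is unique modulo lcm(1023, 69, 333) = 2611719.

991695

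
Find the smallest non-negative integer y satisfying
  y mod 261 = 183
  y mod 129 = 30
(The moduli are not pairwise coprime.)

gcd(261, 129) = 3 and 3 | (30 − 183), so the pair is consistent; merging gives y ≡ 9318 (mod 11223), where 11223 = lcm(261, 129).
The solution is unique modulo lcm(261, 129) = 11223.

9318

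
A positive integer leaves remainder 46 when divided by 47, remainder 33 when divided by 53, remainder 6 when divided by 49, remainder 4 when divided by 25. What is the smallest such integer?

1684479

The moduli are pairwise coprime; M = 47·53·49·25 = 3051475.
M/47 = 64925; 64925 ≡ 18 (mod 47); 18·34 ≡ 1, so inverse 34.
M/53 = 57575; 57575 ≡ 17 (mod 53); 17·25 ≡ 1, so inverse 25.
M/49 = 62275; 62275 ≡ 45 (mod 49); 45·12 ≡ 1, so inverse 12.
M/25 = 122059; 122059 ≡ 9 (mod 25); 9·14 ≡ 1, so inverse 14.
n ≡ 46·64925·34 + 33·57575·25 + 6·62275·12 + 4·122059·14 = 160361179.
160361179 mod 3051475 = 1684479.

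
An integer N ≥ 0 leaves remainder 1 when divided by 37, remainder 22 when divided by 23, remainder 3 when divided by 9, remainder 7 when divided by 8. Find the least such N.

20055

The moduli are pairwise coprime; M = 37·23·9·8 = 61272.
M/37 = 1656; 1656 ≡ 28 (mod 37); 28·4 ≡ 1, so inverse 4.
M/23 = 2664; 2664 ≡ 19 (mod 23); 19·17 ≡ 1, so inverse 17.
M/9 = 6808; 6808 ≡ 4 (mod 9); 4·7 ≡ 1, so inverse 7.
M/8 = 7659; 7659 ≡ 3 (mod 8); 3·3 ≡ 1, so inverse 3.
N ≡ 1·1656·4 + 22·2664·17 + 3·6808·7 + 7·7659·3 = 1306767.
1306767 mod 61272 = 20055.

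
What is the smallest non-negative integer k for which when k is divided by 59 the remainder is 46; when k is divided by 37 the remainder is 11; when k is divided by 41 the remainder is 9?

The moduli are pairwise coprime; N = 59·37·41 = 89503.
N/59 = 1517; 1517 ≡ 42 (mod 59); 42·52 ≡ 1, so inverse 52.
N/37 = 2419; 2419 ≡ 14 (mod 37); 14·8 ≡ 1, so inverse 8.
N/41 = 2183; 2183 ≡ 10 (mod 41); 10·37 ≡ 1, so inverse 37.
k ≡ 46·1517·52 + 11·2419·8 + 9·2183·37 = 4568475.
4568475 mod 89503 = 3822.

3822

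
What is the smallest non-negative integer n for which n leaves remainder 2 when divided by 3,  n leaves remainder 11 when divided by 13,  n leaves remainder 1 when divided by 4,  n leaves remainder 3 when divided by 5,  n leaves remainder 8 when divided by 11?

From n ≡ 2 (mod 3) write n = 2 + 3t. Substituting into n ≡ 11 (mod 13) gives 3t ≡ 9 (mod 13), and since 3⁻¹ ≡ 9 (mod 13), t ≡ 3. Hence n ≡ 2 + 3·3 = 11 (mod 39).
From n ≡ 11 (mod 39) write n = 11 + 39t. Substituting into n ≡ 1 (mod 4) gives 39t ≡ 2 (mod 4), and since 3⁻¹ ≡ 3 (mod 4), t ≡ 2. Hence n ≡ 11 + 39·2 = 89 (mod 156).
From n ≡ 89 (mod 156) write n = 89 + 156t. Substituting into n ≡ 3 (mod 5) gives 156t ≡ 4 (mod 5), and since 1⁻¹ ≡ 1 (mod 5), t ≡ 4. Hence n ≡ 89 + 156·4 = 713 (mod 780).
From n ≡ 713 (mod 780) write n = 713 + 780t. Substituting into n ≡ 8 (mod 11) gives 780t ≡ 10 (mod 11), and since 10⁻¹ ≡ 10 (mod 11), t ≡ 1. Hence n ≡ 713 + 780·1 = 1493 (mod 8580).

1493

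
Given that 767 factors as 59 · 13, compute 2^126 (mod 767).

493

Mod 59: 2 ≡ 2; by Fermat, exponent reduces to 126 mod 58 = 10; 2^10 ≡ 21 (mod 59).
Mod 13: 2 ≡ 2; by Fermat, exponent reduces to 126 mod 12 = 6; 2^6 ≡ 12 (mod 13).
Combine by CRT: x ≡ 21 (mod 59), x ≡ 12 (mod 13) ⇒ x ≡ 493 (mod 767).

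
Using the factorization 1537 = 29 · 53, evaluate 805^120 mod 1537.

152

Mod 29: 805 ≡ 22; by Fermat, exponent reduces to 120 mod 28 = 8; 22^8 ≡ 7 (mod 29).
Mod 53: 805 ≡ 10; by Fermat, exponent reduces to 120 mod 52 = 16; 10^16 ≡ 46 (mod 53).
Combine by CRT: x ≡ 7 (mod 29), x ≡ 46 (mod 53) ⇒ x ≡ 152 (mod 1537).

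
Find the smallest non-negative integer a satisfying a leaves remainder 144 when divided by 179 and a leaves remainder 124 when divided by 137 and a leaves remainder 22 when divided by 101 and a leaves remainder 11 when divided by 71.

173351978

From a ≡ 144 (mod 179) write a = 144 + 179t. Substituting into a ≡ 124 (mod 137) gives 179t ≡ 117 (mod 137), and since 42⁻¹ ≡ 62 (mod 137), t ≡ 130. Hence a ≡ 144 + 179·130 = 23414 (mod 24523).
From a ≡ 23414 (mod 24523) write a = 23414 + 24523t. Substituting into a ≡ 22 (mod 101) gives 24523t ≡ 40 (mod 101), and since 81⁻¹ ≡ 5 (mod 101), t ≡ 99. Hence a ≡ 23414 + 24523·99 = 2451191 (mod 2476823).
From a ≡ 2451191 (mod 2476823) write a = 2451191 + 2476823t. Substituting into a ≡ 11 (mod 71) gives 2476823t ≡ 24 (mod 71), and since 59⁻¹ ≡ 65 (mod 71), t ≡ 69. Hence a ≡ 2451191 + 2476823·69 = 173351978 (mod 175854433).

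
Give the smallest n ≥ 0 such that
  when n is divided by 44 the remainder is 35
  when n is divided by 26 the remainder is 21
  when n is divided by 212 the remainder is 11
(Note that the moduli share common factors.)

gcd(44, 26) = 2 and 2 | (21 − 35), so the pair is consistent; merging gives n ≡ 255 (mod 572), where 572 = lcm(44, 26).
gcd(572, 212) = 4 and 4 | (11 − 255), so the pair is consistent; merging gives n ≡ 15699 (mod 30316), where 30316 = lcm(572, 212).
The solution is unique modulo lcm(44, 26, 212) = 30316.

15699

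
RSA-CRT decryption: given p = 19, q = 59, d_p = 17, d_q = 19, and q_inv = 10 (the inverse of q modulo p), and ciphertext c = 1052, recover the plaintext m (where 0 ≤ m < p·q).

144

m₁ = c^(d_p) mod p: c ≡ 7 (mod 19), and 7^17 mod 19 = 11.
m₂ = c^(d_q) mod q: c ≡ 49 (mod 59), and 49^19 mod 59 = 26.
h = q_inv·(m₁ − m₂) mod p = 10·(11 − 26) mod 19 = 2.
m = m₂ + h·q = 26 + 2·59 = 144.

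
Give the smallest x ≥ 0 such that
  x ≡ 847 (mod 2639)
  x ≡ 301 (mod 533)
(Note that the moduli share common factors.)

Combine the congruences pairwise.
gcd(2639, 533) = 13 and 13 | (301 − 847), so the pair is consistent; merging gives x ≡ 56266 (mod 108199), where 108199 = lcm(2639, 533).
The solution is unique modulo lcm(2639, 533) = 108199.

56266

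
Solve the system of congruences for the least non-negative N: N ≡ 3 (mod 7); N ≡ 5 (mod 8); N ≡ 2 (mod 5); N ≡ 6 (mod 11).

1557

The moduli are pairwise coprime; M = 7·8·5·11 = 3080.
M/7 = 440; 440 ≡ 6 (mod 7); 6·6 ≡ 1, so inverse 6.
M/8 = 385; 385 ≡ 1 (mod 8), inverse 1.
M/5 = 616; 616 ≡ 1 (mod 5), inverse 1.
M/11 = 280; 280 ≡ 5 (mod 11); 5·9 ≡ 1, so inverse 9.
N ≡ 3·440·6 + 5·385·1 + 2·616·1 + 6·280·9 = 26197.
26197 mod 3080 = 1557.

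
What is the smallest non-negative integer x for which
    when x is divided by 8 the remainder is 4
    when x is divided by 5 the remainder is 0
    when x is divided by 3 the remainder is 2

The moduli are pairwise coprime; N = 8·5·3 = 120.
N/8 = 15; 15 ≡ 7 (mod 8); 7·7 ≡ 1, so inverse 7.
N/5 = 24; 24 ≡ 4 (mod 5); 4·4 ≡ 1, so inverse 4.
N/3 = 40; 40 ≡ 1 (mod 3), inverse 1.
x ≡ 4·15·7 + 0·24·4 + 2·40·1 = 500.
500 mod 120 = 20.

20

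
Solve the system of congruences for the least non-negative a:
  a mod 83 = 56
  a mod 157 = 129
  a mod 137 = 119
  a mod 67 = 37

The moduli are pairwise coprime; N = 83·157·137·67 = 119611549.
N/83 = 1441103; 1441103 ≡ 57 (mod 83); 57·67 ≡ 1, so inverse 67.
N/157 = 761857; 761857 ≡ 93 (mod 157); 93·130 ≡ 1, so inverse 130.
N/137 = 873077; 873077 ≡ 113 (mod 137); 113·97 ≡ 1, so inverse 97.
N/67 = 1785247; 1785247 ≡ 32 (mod 67); 32·44 ≡ 1, so inverse 44.
a ≡ 56·1441103·67 + 129·761857·130 + 119·873077·97 + 37·1785247·44 = 31167670273.
31167670273 mod 119611549 = 68667533.

68667533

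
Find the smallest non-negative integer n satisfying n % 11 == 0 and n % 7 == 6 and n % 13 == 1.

The moduli are pairwise coprime; M = 11·7·13 = 1001.
M/11 = 91; 91 ≡ 3 (mod 11); 3·4 ≡ 1, so inverse 4.
M/7 = 143; 143 ≡ 3 (mod 7); 3·5 ≡ 1, so inverse 5.
M/13 = 77; 77 ≡ 12 (mod 13); 12·12 ≡ 1, so inverse 12.
n ≡ 0·91·4 + 6·143·5 + 1·77·12 = 5214.
5214 mod 1001 = 209.

209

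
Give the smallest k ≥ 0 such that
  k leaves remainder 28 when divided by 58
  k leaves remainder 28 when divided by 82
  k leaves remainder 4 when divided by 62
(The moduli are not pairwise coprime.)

Combine the congruences pairwise.
gcd(58, 82) = 2 and 2 | (28 − 28), so the pair is consistent; merging gives k ≡ 28 (mod 2378), where 2378 = lcm(58, 82).
gcd(2378, 62) = 2 and 2 | (4 − 28), so the pair is consistent; merging gives k ≡ 30942 (mod 73718), where 73718 = lcm(2378, 62).
The solution is unique modulo lcm(58, 82, 62) = 73718.

30942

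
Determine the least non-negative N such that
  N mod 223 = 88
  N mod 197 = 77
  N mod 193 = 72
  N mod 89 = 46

The moduli are pairwise coprime; M = 223·197·193·89 = 754602787.
M/223 = 3383869; 3383869 ≡ 67 (mod 223); 67·10 ≡ 1, so inverse 10.
M/197 = 3830471; 3830471 ≡ 3 (mod 197); 3·66 ≡ 1, so inverse 66.
M/193 = 3909859; 3909859 ≡ 65 (mod 193); 65·98 ≡ 1, so inverse 98.
M/89 = 8478683; 8478683 ≡ 9 (mod 89); 9·10 ≡ 1, so inverse 10.
N ≡ 88·3383869·10 + 77·3830471·66 + 72·3909859·98 + 46·8478683·10 = 53932417626.
53932417626 mod 754602787 = 355619749.

355619749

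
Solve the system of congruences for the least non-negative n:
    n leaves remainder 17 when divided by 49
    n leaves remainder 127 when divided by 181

7367

From n ≡ 17 (mod 49) write n = 17 + 49t. Substituting into n ≡ 127 (mod 181) gives 49t ≡ 110 (mod 181), and since 49⁻¹ ≡ 133 (mod 181), t ≡ 150. Hence n ≡ 17 + 49·150 = 7367 (mod 8869).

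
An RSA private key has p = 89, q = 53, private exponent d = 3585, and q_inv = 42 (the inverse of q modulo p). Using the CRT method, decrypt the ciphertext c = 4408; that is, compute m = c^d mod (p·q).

587

d_p = d mod (p−1) = 3585 mod 88 = 65; d_q = d mod (q−1) = 49.
m₁ = c^(d_p) mod p: c ≡ 47 (mod 89), and 47^65 mod 89 = 53.
m₂ = c^(d_q) mod q: c ≡ 9 (mod 53), and 9^49 mod 53 = 4.
h = q_inv·(m₁ − m₂) mod p = 42·(53 − 4) mod 89 = 11.
m = m₂ + h·q = 4 + 11·53 = 587.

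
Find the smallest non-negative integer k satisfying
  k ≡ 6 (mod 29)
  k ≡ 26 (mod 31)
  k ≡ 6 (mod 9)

6009

The moduli are pairwise coprime; N = 29·31·9 = 8091.
N/29 = 279; 279 ≡ 18 (mod 29); 18·21 ≡ 1, so inverse 21.
N/31 = 261; 261 ≡ 13 (mod 31); 13·12 ≡ 1, so inverse 12.
N/9 = 899; 899 ≡ 8 (mod 9); 8·8 ≡ 1, so inverse 8.
k ≡ 6·279·21 + 26·261·12 + 6·899·8 = 159738.
159738 mod 8091 = 6009.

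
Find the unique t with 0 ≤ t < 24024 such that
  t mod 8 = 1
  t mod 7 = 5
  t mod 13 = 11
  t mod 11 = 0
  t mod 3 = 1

From t ≡ 1 (mod 8) write t = 1 + 8s. Substituting into t ≡ 5 (mod 7) gives 8s ≡ 4 (mod 7), and since 1⁻¹ ≡ 1 (mod 7), s ≡ 4. Hence t ≡ 1 + 8·4 = 33 (mod 56).
From t ≡ 33 (mod 56) write t = 33 + 56s. Substituting into t ≡ 11 (mod 13) gives 56s ≡ 4 (mod 13), and since 4⁻¹ ≡ 10 (mod 13), s ≡ 1. Hence t ≡ 33 + 56·1 = 89 (mod 728).
From t ≡ 89 (mod 728) write t = 89 + 728s. Substituting into t ≡ 0 (mod 11) gives 728s ≡ 10 (mod 11), and since 2⁻¹ ≡ 6 (mod 11), s ≡ 5. Hence t ≡ 89 + 728·5 = 3729 (mod 8008).
From t ≡ 3729 (mod 8008) write t = 3729 + 8008s. Substituting into t ≡ 1 (mod 3) gives 8008s ≡ 1 (mod 3), and since 1⁻¹ ≡ 1 (mod 3), s ≡ 1. Hence t ≡ 3729 + 8008·1 = 11737 (mod 24024).

11737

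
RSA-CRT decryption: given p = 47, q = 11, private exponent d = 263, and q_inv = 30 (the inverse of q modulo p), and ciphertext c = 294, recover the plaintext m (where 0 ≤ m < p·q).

149

d_p = d mod (p−1) = 263 mod 46 = 33; d_q = d mod (q−1) = 3.
m₁ = c^(d_p) mod p: c ≡ 12 (mod 47), and 12^33 mod 47 = 8.
m₂ = c^(d_q) mod q: c ≡ 8 (mod 11), and 8^3 mod 11 = 6.
h = q_inv·(m₁ − m₂) mod p = 30·(8 − 6) mod 47 = 13.
m = m₂ + h·q = 6 + 13·11 = 149.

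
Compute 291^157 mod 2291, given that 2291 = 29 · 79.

Mod 29: 291 ≡ 1; by Fermat, exponent reduces to 157 mod 28 = 17; 1^17 ≡ 1 (mod 29).
Mod 79: 291 ≡ 54; by Fermat, exponent reduces to 157 mod 78 = 1; 54^1 ≡ 54 (mod 79).
Combine by CRT: x ≡ 1 (mod 29), x ≡ 54 (mod 79) ⇒ x ≡ 291 (mod 2291).

291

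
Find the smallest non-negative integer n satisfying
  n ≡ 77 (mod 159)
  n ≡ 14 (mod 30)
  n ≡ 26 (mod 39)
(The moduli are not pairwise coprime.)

18044

gcd(159, 30) = 3 and 3 | (14 − 77), so the pair is consistent; merging gives n ≡ 554 (mod 1590), where 1590 = lcm(159, 30).
gcd(1590, 39) = 3 and 3 | (26 − 554), so the pair is consistent; merging gives n ≡ 18044 (mod 20670), where 20670 = lcm(1590, 39).
The solution is unique modulo lcm(159, 30, 39) = 20670.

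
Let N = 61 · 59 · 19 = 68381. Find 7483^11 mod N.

Mod 61: 7483 ≡ 41; 41^11 ≡ 41 (mod 61).
Mod 59: 7483 ≡ 49; 49^11 ≡ 45 (mod 59).
Mod 19: 7483 ≡ 16; 16^11 ≡ 9 (mod 19).
Combine by CRT: x ≡ 41 (mod 61), x ≡ 45 (mod 59), x ≡ 9 (mod 19) ⇒ x ≡ 50549 (mod 68381).

50549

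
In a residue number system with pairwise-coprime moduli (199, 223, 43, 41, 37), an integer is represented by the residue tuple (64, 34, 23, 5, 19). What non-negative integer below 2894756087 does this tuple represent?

The moduli are pairwise coprime; N = 199·223·43·41·37 = 2894756087.
N/199 = 14546513; 14546513 ≡ 11 (mod 199); 11·181 ≡ 1, so inverse 181.
N/223 = 12980969; 12980969 ≡ 139 (mod 223); 139·146 ≡ 1, so inverse 146.
N/43 = 67319909; 67319909 ≡ 12 (mod 43); 12·18 ≡ 1, so inverse 18.
N/41 = 70603807; 70603807 ≡ 3 (mod 41); 3·14 ≡ 1, so inverse 14.
N/37 = 78236651; 78236651 ≡ 3 (mod 37); 3·25 ≡ 1, so inverse 25.
x ≡ 64·14546513·181 + 34·12980969·146 + 23·67319909·18 + 5·70603807·14 + 19·78236651·25 = 302919454749.
302919454749 mod 2894756087 = 1864821701.

1864821701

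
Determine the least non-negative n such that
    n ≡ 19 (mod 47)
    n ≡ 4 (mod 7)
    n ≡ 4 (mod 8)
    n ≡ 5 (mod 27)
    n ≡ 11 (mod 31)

From n ≡ 19 (mod 47) write n = 19 + 47t. Substituting into n ≡ 4 (mod 7) gives 47t ≡ 6 (mod 7), and since 5⁻¹ ≡ 3 (mod 7), t ≡ 4. Hence n ≡ 19 + 47·4 = 207 (mod 329).
From n ≡ 207 (mod 329) write n = 207 + 329t. Substituting into n ≡ 4 (mod 8) gives 329t ≡ 5 (mod 8), and since 1⁻¹ ≡ 1 (mod 8), t ≡ 5. Hence n ≡ 207 + 329·5 = 1852 (mod 2632).
From n ≡ 1852 (mod 2632) write n = 1852 + 2632t. Substituting into n ≡ 5 (mod 27) gives 2632t ≡ 16 (mod 27), and since 13⁻¹ ≡ 25 (mod 27), t ≡ 22. Hence n ≡ 1852 + 2632·22 = 59756 (mod 71064).
From n ≡ 59756 (mod 71064) write n = 59756 + 71064t. Substituting into n ≡ 11 (mod 31) gives 71064t ≡ 23 (mod 31), and since 12⁻¹ ≡ 13 (mod 31), t ≡ 20. Hence n ≡ 59756 + 71064·20 = 1481036 (mod 2202984).

1481036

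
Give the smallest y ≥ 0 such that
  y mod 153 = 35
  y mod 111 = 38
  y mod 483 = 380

Combine the congruences pairwise.
gcd(153, 111) = 3 and 3 | (38 − 35), so the pair is consistent; merging gives y ≡ 1259 (mod 5661), where 5661 = lcm(153, 111).
gcd(5661, 483) = 3 and 3 | (380 − 1259), so the pair is consistent; merging gives y ≡ 686240 (mod 911421), where 911421 = lcm(5661, 483).
The solution is unique modulo lcm(153, 111, 483) = 911421.

686240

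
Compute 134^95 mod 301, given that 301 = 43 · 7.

Mod 43: 134 ≡ 5; by Fermat, exponent reduces to 95 mod 42 = 11; 5^11 ≡ 34 (mod 43).
Mod 7: 134 ≡ 1; by Fermat, exponent reduces to 95 mod 6 = 5; 1^5 ≡ 1 (mod 7).
Combine by CRT: x ≡ 34 (mod 43), x ≡ 1 (mod 7) ⇒ x ≡ 120 (mod 301).

120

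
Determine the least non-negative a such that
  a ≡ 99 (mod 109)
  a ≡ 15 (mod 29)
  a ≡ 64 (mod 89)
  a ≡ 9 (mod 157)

29992975

The moduli are pairwise coprime; N = 109·29·89·157 = 44168653.
N/109 = 405217; 405217 ≡ 64 (mod 109); 64·46 ≡ 1, so inverse 46.
N/29 = 1523057; 1523057 ≡ 6 (mod 29); 6·5 ≡ 1, so inverse 5.
N/89 = 496277; 496277 ≡ 13 (mod 89); 13·48 ≡ 1, so inverse 48.
N/157 = 281329; 281329 ≡ 142 (mod 157); 142·136 ≡ 1, so inverse 136.
a ≡ 99·405217·46 + 15·1523057·5 + 64·496277·48 + 9·281329·136 = 3828497133.
3828497133 mod 44168653 = 29992975.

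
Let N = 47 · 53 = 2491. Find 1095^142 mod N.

Mod 47: 1095 ≡ 14; by Fermat, exponent reduces to 142 mod 46 = 4; 14^4 ≡ 17 (mod 47).
Mod 53: 1095 ≡ 35; by Fermat, exponent reduces to 142 mod 52 = 38; 35^38 ≡ 37 (mod 53).
Combine by CRT: x ≡ 17 (mod 47), x ≡ 37 (mod 53) ⇒ x ≡ 1521 (mod 2491).

1521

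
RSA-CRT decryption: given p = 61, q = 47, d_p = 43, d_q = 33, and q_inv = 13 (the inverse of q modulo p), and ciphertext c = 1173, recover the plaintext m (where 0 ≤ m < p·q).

2454

m₁ = c^(d_p) mod p: c ≡ 14 (mod 61), and 14^43 mod 61 = 14.
m₂ = c^(d_q) mod q: c ≡ 45 (mod 47), and 45^33 mod 47 = 10.
h = q_inv·(m₁ − m₂) mod p = 13·(14 − 10) mod 61 = 52.
m = m₂ + h·q = 10 + 52·47 = 2454.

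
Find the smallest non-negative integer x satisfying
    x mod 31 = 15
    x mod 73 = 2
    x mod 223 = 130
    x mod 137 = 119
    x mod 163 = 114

The moduli are pairwise coprime; N = 31·73·223·137·163 = 11269316819.
N/31 = 363526349; 363526349 ≡ 13 (mod 31); 13·12 ≡ 1, so inverse 12.
N/73 = 154374203; 154374203 ≡ 8 (mod 73); 8·64 ≡ 1, so inverse 64.
N/223 = 50535053; 50535053 ≡ 131 (mod 223); 131·143 ≡ 1, so inverse 143.
N/137 = 82257787; 82257787 ≡ 110 (mod 137); 110·71 ≡ 1, so inverse 71.
N/163 = 69136913; 69136913 ≡ 137 (mod 163); 137·94 ≡ 1, so inverse 94.
x ≡ 15·363526349·12 + 2·154374203·64 + 130·50535053·143 + 119·82257787·71 + 114·69136913·94 = 2460508478145.
2460508478145 mod 11269316819 = 3797411603.

3797411603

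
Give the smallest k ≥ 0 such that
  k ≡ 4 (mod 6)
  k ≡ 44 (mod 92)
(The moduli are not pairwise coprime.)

136

gcd(6, 92) = 2 and 2 | (44 − 4), so the pair is consistent; merging gives k ≡ 136 (mod 276), where 276 = lcm(6, 92).
The solution is unique modulo lcm(6, 92) = 276.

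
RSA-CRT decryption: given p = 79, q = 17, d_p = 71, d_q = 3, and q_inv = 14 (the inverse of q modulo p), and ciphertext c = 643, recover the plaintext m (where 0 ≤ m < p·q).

m₁ = c^(d_p) mod p: c ≡ 11 (mod 79), and 11^71 mod 79 = 20.
m₂ = c^(d_q) mod q: c ≡ 14 (mod 17), and 14^3 mod 17 = 7.
h = q_inv·(m₁ − m₂) mod p = 14·(20 − 7) mod 79 = 24.
m = m₂ + h·q = 7 + 24·17 = 415.

415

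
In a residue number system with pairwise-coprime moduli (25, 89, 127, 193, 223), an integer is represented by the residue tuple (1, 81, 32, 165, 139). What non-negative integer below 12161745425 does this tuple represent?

8089909176

The moduli are pairwise coprime; N = 25·89·127·193·223 = 12161745425.
N/25 = 486469817; 486469817 ≡ 17 (mod 25); 17·3 ≡ 1, so inverse 3.
N/89 = 136648825; 136648825 ≡ 5 (mod 89); 5·18 ≡ 1, so inverse 18.
N/127 = 95761775; 95761775 ≡ 92 (mod 127); 92·29 ≡ 1, so inverse 29.
N/193 = 63014225; 63014225 ≡ 111 (mod 193); 111·40 ≡ 1, so inverse 40.
N/223 = 54536975; 54536975 ≡ 95 (mod 223); 95·54 ≡ 1, so inverse 54.
x ≡ 1·486469817·3 + 81·136648825·18 + 32·95761775·29 + 165·63014225·40 + 139·54536975·54 = 1114808742851.
1114808742851 mod 12161745425 = 8089909176.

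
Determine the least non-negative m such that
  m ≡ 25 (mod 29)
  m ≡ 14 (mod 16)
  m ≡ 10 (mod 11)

The moduli are pairwise coprime; N = 29·16·11 = 5104.
N/29 = 176; 176 ≡ 2 (mod 29); 2·15 ≡ 1, so inverse 15.
N/16 = 319; 319 ≡ 15 (mod 16); 15·15 ≡ 1, so inverse 15.
N/11 = 464; 464 ≡ 2 (mod 11); 2·6 ≡ 1, so inverse 6.
m ≡ 25·176·15 + 14·319·15 + 10·464·6 = 160830.
160830 mod 5104 = 2606.

2606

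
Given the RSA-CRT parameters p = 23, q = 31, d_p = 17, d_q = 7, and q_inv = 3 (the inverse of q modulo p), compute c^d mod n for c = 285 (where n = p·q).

440

m₁ = c^(d_p) mod p: c ≡ 9 (mod 23), and 9^17 mod 23 = 3.
m₂ = c^(d_q) mod q: c ≡ 6 (mod 31), and 6^7 mod 31 = 6.
h = q_inv·(m₁ − m₂) mod p = 3·(3 − 6) mod 23 = 14.
m = m₂ + h·q = 6 + 14·31 = 440.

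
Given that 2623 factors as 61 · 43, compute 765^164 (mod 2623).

Mod 61: 765 ≡ 33; by Fermat, exponent reduces to 164 mod 60 = 44; 33^44 ≡ 20 (mod 61).
Mod 43: 765 ≡ 34; by Fermat, exponent reduces to 164 mod 42 = 38; 34^38 ≡ 31 (mod 43).
Combine by CRT: x ≡ 20 (mod 61), x ≡ 31 (mod 43) ⇒ x ≡ 203 (mod 2623).

203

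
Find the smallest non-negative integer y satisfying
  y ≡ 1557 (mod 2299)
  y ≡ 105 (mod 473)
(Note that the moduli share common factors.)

gcd(2299, 473) = 11 and 11 | (105 − 1557), so the pair is consistent; merging gives y ≡ 52135 (mod 98857), where 98857 = lcm(2299, 473).
The solution is unique modulo lcm(2299, 473) = 98857.

52135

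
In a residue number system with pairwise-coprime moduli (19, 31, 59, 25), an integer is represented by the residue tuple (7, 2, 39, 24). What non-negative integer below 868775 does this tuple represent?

362299

From x ≡ 7 (mod 19) write x = 7 + 19t. Substituting into x ≡ 2 (mod 31) gives 19t ≡ 26 (mod 31), and since 19⁻¹ ≡ 18 (mod 31), t ≡ 3. Hence x ≡ 7 + 19·3 = 64 (mod 589).
From x ≡ 64 (mod 589) write x = 64 + 589t. Substituting into x ≡ 39 (mod 59) gives 589t ≡ 34 (mod 59), and since 58⁻¹ ≡ 58 (mod 59), t ≡ 25. Hence x ≡ 64 + 589·25 = 14789 (mod 34751).
From x ≡ 14789 (mod 34751) write x = 14789 + 34751t. Substituting into x ≡ 24 (mod 25) gives 34751t ≡ 10 (mod 25), and since 1⁻¹ ≡ 1 (mod 25), t ≡ 10. Hence x ≡ 14789 + 34751·10 = 362299 (mod 868775).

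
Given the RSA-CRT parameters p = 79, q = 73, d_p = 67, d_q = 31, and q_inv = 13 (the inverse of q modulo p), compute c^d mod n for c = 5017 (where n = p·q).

5050

m₁ = c^(d_p) mod p: c ≡ 40 (mod 79), and 40^67 mod 79 = 73.
m₂ = c^(d_q) mod q: c ≡ 53 (mod 73), and 53^31 mod 73 = 13.
h = q_inv·(m₁ − m₂) mod p = 13·(73 − 13) mod 79 = 69.
m = m₂ + h·q = 13 + 69·73 = 5050.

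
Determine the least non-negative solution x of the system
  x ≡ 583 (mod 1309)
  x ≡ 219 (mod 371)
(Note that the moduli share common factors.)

gcd(1309, 371) = 7 and 7 | (219 − 583), so the pair is consistent; merging gives x ≡ 47707 (mod 69377), where 69377 = lcm(1309, 371).
The solution is unique modulo lcm(1309, 371) = 69377.

47707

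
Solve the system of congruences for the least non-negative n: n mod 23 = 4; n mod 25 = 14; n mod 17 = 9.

6214

From n ≡ 4 (mod 23) write n = 4 + 23t. Substituting into n ≡ 14 (mod 25) gives 23t ≡ 10 (mod 25), and since 23⁻¹ ≡ 12 (mod 25), t ≡ 20. Hence n ≡ 4 + 23·20 = 464 (mod 575).
From n ≡ 464 (mod 575) write n = 464 + 575t. Substituting into n ≡ 9 (mod 17) gives 575t ≡ 4 (mod 17), and since 14⁻¹ ≡ 11 (mod 17), t ≡ 10. Hence n ≡ 464 + 575·10 = 6214 (mod 9775).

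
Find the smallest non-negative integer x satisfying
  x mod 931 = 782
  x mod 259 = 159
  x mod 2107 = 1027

759547

gcd(931, 259) = 7 and 7 | (159 − 782), so the pair is consistent; merging gives x ≡ 1713 (mod 34447), where 34447 = lcm(931, 259).
gcd(34447, 2107) = 49 and 49 | (1027 − 1713), so the pair is consistent; merging gives x ≡ 759547 (mod 1481221), where 1481221 = lcm(34447, 2107).
The solution is unique modulo lcm(931, 259, 2107) = 1481221.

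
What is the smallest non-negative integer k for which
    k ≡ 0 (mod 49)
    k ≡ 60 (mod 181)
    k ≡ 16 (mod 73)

From k ≡ 0 (mod 49) write k = 0 + 49t. Substituting into k ≡ 60 (mod 181) gives 49t ≡ 60 (mod 181), and since 49⁻¹ ≡ 133 (mod 181), t ≡ 16. Hence k ≡ 0 + 49·16 = 784 (mod 8869).
From k ≡ 784 (mod 8869) write k = 784 + 8869t. Substituting into k ≡ 16 (mod 73) gives 8869t ≡ 35 (mod 73), and since 36⁻¹ ≡ 71 (mod 73), t ≡ 3. Hence k ≡ 784 + 8869·3 = 27391 (mod 647437).

27391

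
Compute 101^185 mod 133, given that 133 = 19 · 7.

5

Mod 19: 101 ≡ 6; by Fermat, exponent reduces to 185 mod 18 = 5; 6^5 ≡ 5 (mod 19).
Mod 7: 101 ≡ 3; by Fermat, exponent reduces to 185 mod 6 = 5; 3^5 ≡ 5 (mod 7).
Combine by CRT: x ≡ 5 (mod 19), x ≡ 5 (mod 7) ⇒ x ≡ 5 (mod 133).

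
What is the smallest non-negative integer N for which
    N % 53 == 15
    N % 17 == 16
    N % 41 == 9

The moduli are pairwise coprime; M = 53·17·41 = 36941.
M/53 = 697; 697 ≡ 8 (mod 53); 8·20 ≡ 1, so inverse 20.
M/17 = 2173; 2173 ≡ 14 (mod 17); 14·11 ≡ 1, so inverse 11.
M/41 = 901; 901 ≡ 40 (mod 41); 40·40 ≡ 1, so inverse 40.
N ≡ 15·697·20 + 16·2173·11 + 9·901·40 = 915908.
915908 mod 36941 = 29324.

29324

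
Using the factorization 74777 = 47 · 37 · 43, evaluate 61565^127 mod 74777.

Mod 47: 61565 ≡ 42; by Fermat, exponent reduces to 127 mod 46 = 35; 42^35 ≡ 18 (mod 47).
Mod 37: 61565 ≡ 34; by Fermat, exponent reduces to 127 mod 36 = 19; 34^19 ≡ 34 (mod 37).
Mod 43: 61565 ≡ 32; by Fermat, exponent reduces to 127 mod 42 = 1; 32^1 ≡ 32 (mod 43).
Combine by CRT: x ≡ 18 (mod 47), x ≡ 34 (mod 37), x ≡ 32 (mod 43) ⇒ x ≡ 45655 (mod 74777).

45655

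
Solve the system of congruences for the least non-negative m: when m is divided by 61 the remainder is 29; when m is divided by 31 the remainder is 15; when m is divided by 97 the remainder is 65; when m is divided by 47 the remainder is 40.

The moduli are pairwise coprime; N = 61·31·97·47 = 8621069.
N/61 = 141329; 141329 ≡ 53 (mod 61); 53·38 ≡ 1, so inverse 38.
N/31 = 278099; 278099 ≡ 29 (mod 31); 29·15 ≡ 1, so inverse 15.
N/97 = 88877; 88877 ≡ 25 (mod 97); 25·66 ≡ 1, so inverse 66.
N/47 = 183427; 183427 ≡ 33 (mod 47); 33·10 ≡ 1, so inverse 10.
m ≡ 29·141329·38 + 15·278099·15 + 65·88877·66 + 40·183427·10 = 672969963.
672969963 mod 8621069 = 526581.

526581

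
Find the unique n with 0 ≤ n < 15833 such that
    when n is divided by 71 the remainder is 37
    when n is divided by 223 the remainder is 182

From n ≡ 37 (mod 71) write n = 37 + 71t. Substituting into n ≡ 182 (mod 223) gives 71t ≡ 145 (mod 223), and since 71⁻¹ ≡ 22 (mod 223), t ≡ 68. Hence n ≡ 37 + 71·68 = 4865 (mod 15833).

4865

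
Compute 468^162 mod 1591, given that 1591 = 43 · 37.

1368

Mod 43: 468 ≡ 38; by Fermat, exponent reduces to 162 mod 42 = 36; 38^36 ≡ 35 (mod 43).
Mod 37: 468 ≡ 24; by Fermat, exponent reduces to 162 mod 36 = 18; 24^18 ≡ 36 (mod 37).
Combine by CRT: x ≡ 35 (mod 43), x ≡ 36 (mod 37) ⇒ x ≡ 1368 (mod 1591).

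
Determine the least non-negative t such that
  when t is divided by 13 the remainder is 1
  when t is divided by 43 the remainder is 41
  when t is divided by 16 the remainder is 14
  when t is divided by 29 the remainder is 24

42654

The moduli are pairwise coprime; N = 13·43·16·29 = 259376.
N/13 = 19952; 19952 ≡ 10 (mod 13); 10·4 ≡ 1, so inverse 4.
N/43 = 6032; 6032 ≡ 12 (mod 43); 12·18 ≡ 1, so inverse 18.
N/16 = 16211; 16211 ≡ 3 (mod 16); 3·11 ≡ 1, so inverse 11.
N/29 = 8944; 8944 ≡ 12 (mod 29); 12·17 ≡ 1, so inverse 17.
t ≡ 1·19952·4 + 41·6032·18 + 14·16211·11 + 24·8944·17 = 10677070.
10677070 mod 259376 = 42654.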